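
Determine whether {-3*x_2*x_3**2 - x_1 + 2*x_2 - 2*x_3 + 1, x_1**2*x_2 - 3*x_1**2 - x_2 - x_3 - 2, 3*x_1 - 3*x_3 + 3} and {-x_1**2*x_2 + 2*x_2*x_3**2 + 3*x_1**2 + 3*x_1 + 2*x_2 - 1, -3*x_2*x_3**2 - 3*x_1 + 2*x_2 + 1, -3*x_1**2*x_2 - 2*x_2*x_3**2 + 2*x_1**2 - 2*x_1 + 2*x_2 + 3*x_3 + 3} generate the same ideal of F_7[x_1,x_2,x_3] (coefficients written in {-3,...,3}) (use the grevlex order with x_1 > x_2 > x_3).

No, the ideals differ.

For a fixed monomial order, each ideal has a unique reduced Gröbner basis; comparing bases decides equality.
Buchberger on the first generating set:
f_1 = -3*x_2*x_3**2 - x_1 + 2*x_2 - 2*x_3 + 1, LT = x_2*x_3**2.
f_2 = x_1**2*x_2 - 3*x_1**2 - x_2 - x_3 - 2, LT = x_1**2*x_2.
f_3 = 3*x_1 - 3*x_3 + 3, LT = x_1.

S(f_1,f_2): lcm = x_1**2*x_2*x_3**2. S = 3*x_1**2*x_3**2 - 2*x_1**3 - 3*x_1**2*x_2 + 3*x_1**2*x_3 + x_2*x_3**2 + x_3**3 + 2*x_1**2 + 2*x_3**2.
  reduce S modulo (f_1, f_2, f_3):
  remainder 3*x_3**4 + 3*x_3**3 - 2*x_3**2 - 1 ≠ 0; add g_4 = 3*x_3**4 + 3*x_3**3 - 2*x_3**2 - 1 to the basis.

S(f_2,f_3): lcm = x_1**2*x_2. S = x_1*x_2*x_3 - 3*x_1**2 - x_1*x_2 - x_2 - x_3 - 2.
  reduce S modulo (f_1, f_2, f_3, g_4):
  remainder -2*x_2*x_3 - 3*x_3**2 + 3*x_2 - 3*x_3 - 2 ≠ 0; add g_5 = -2*x_2*x_3 - 3*x_3**2 + 3*x_2 - 3*x_3 - 2 to the basis.

S(f_1,g_4): lcm = x_2*x_3**4. S = -x_2*x_3**3 - 2*x_1*x_3**2 + 3*x_3**3 + 2*x_3**2 - 2*x_2.
  reduce S modulo (f_1, f_2, f_3, g_4, g_5):
  remainder x_3**3 - x_3**2 - 3*x_2 - 2*x_3 + 3 ≠ 0; add g_6 = x_3**3 - x_3**2 - 3*x_2 - 2*x_3 + 3 to the basis.

S(f_1,g_6): lcm = x_2*x_3**3. S = x_2*x_3**2 + 3*x_2**2 - 2*x_1*x_3 - x_2*x_3 + 3*x_3**2 - 3*x_2 + 2*x_3.
  reduce S modulo (f_1, f_2, f_3, g_4, g_5, g_6):
  remainder 3*x_2**2 - x_3**2 + 2*x_2 + x_3 - 3 ≠ 0; add g_7 = 3*x_2**2 - x_3**2 + 2*x_2 + x_3 - 3 to the basis.

The other S-polynomials (S(f_1,f_3), S(f_2,g_4), S(f_3,g_4), S(f_1,g_5), S(f_2,g_5), S(f_3,g_5), S(g_4,g_5), S(f_2,g_6), S(f_3,g_6), S(g_4,g_6), S(g_5,g_6), S(f_1,g_7), S(f_2,g_7), S(f_3,g_7), S(g_4,g_7), S(g_5,g_7), S(g_6,g_7)) all reduce to 0 modulo the current basis, so we have a Gröbner basis.
Inter-reduce: drop elements whose leading term is divisible by another's, tail-reduce, and make monic.
Reduced Gröbner basis: {x_3**3 - x_3**2 - 3*x_2 - 2*x_3 + 3, x_2**2 + 2*x_3**2 + 3*x_2 - 2*x_3 - 1, x_2*x_3 - 2*x_3**2 + 2*x_2 - 2*x_3 + 1, x_1 - x_3 + 1}.

Buchberger on the second generating set:
h_1 = -x_1**2*x_2 + 2*x_2*x_3**2 + 3*x_1**2 + 3*x_1 + 2*x_2 - 1, LT = x_1**2*x_2.
h_2 = -3*x_2*x_3**2 - 3*x_1 + 2*x_2 + 1, LT = x_2*x_3**2.
h_3 = -3*x_1**2*x_2 - 2*x_2*x_3**2 + 2*x_1**2 - 2*x_1 + 2*x_2 + 3*x_3 + 3, LT = x_1**2*x_2.

S(h_1,h_2): lcm = x_1**2*x_2*x_3**2. S = -2*x_2*x_3**4 - 3*x_1**2*x_3**2 - x_1**3 + 3*x_1**2*x_2 - 3*x_1*x_3**2 - 2*x_2*x_3**2 - 2*x_1**2 + x_3**2.
  reduce S modulo (h_1, h_2, h_3):
  remainder -3*x_1**2*x_3**2 - x_1**3 - x_1*x_3**2 - 2*x_3**2 - 3*x_1 + 1 ≠ 0; add k_4 = -3*x_1**2*x_3**2 - x_1**3 - x_1*x_3**2 - 2*x_3**2 - 3*x_1 + 1 to the basis.

S(h_1,h_3): lcm = x_1**2*x_2. S = 2*x_2*x_3**2 + x_1 + x_2 + x_3 + 2.
  reduce S modulo (h_1, h_2, h_3, k_4):
  remainder -x_1 + x_3 - 2 ≠ 0; add k_5 = -x_1 + x_3 - 2 to the basis.

S(h_1,k_5): lcm = x_1**2*x_2. S = x_1*x_2*x_3 - 2*x_2*x_3**2 - 3*x_1**2 - 2*x_1*x_2 - 3*x_1 - 2*x_2 + 1.
  reduce S modulo (h_1, h_2, h_3, k_4, k_5):
  remainder 3*x_2*x_3 - 3*x_3**2 - x_2 + 3*x_3 + 2 ≠ 0; add k_6 = 3*x_2*x_3 - 3*x_3**2 - x_2 + 3*x_3 + 2 to the basis.

S(k_4,k_5): lcm = x_1**2*x_3**2. S = x_1*x_3**3 - 2*x_1**3 + 3*x_1*x_3**2 + 3*x_3**2 + x_1 + 2.
  reduce S modulo (h_1, h_2, h_3, k_4, k_5, k_6):
  remainder x_3**4 - x_3**3 + 2*x_3**2 - 2*x_3 + 2 ≠ 0; add k_7 = x_3**4 - x_3**3 + 2*x_3**2 - 2*x_3 + 2 to the basis.

S(h_2,k_6): lcm = x_2*x_3**2. S = x_3**3 - 2*x_2*x_3 - x_3**2 + x_1 - 3*x_2 - 3*x_3 + 2.
  reduce S modulo (h_1, h_2, h_3, k_4, k_5, k_6, k_7):
  remainder x_3**3 - 3*x_3**2 + x_2 - 1 ≠ 0; add k_8 = x_3**3 - 3*x_3**2 + x_2 - 1 to the basis.

S(h_2,k_8): lcm = x_2*x_3**3. S = 3*x_2*x_3**2 - x_2**2 + x_1*x_3 - 3*x_2*x_3 + x_2 + 2*x_3.
  reduce S modulo (h_1, h_2, h_3, k_4, k_5, k_6, k_7, k_8):
  remainder -x_2**2 - 2*x_3**2 + 2*x_2 + 2 ≠ 0; add k_9 = -x_2**2 - 2*x_3**2 + 2*x_2 + 2 to the basis.

The other S-polynomials (S(h_2,h_3), S(h_1,k_4), S(h_2,k_4), S(h_3,k_4), S(h_2,k_5), S(h_3,k_5), S(h_1,k_6), S(h_3,k_6), S(k_4,k_6), S(k_5,k_6), S(h_1,k_7), S(h_2,k_7), S(h_3,k_7), S(k_4,k_7), S(k_5,k_7), S(k_6,k_7), S(h_1,k_8), S(h_3,k_8), S(k_4,k_8), S(k_5,k_8), S(k_6,k_8), S(k_7,k_8), S(h_1,k_9), S(h_2,k_9), S(h_3,k_9), S(k_4,k_9), S(k_5,k_9), S(k_6,k_9), S(k_7,k_9), S(k_8,k_9)) all reduce to 0 modulo the current basis, so we have a Gröbner basis.
Inter-reduce: drop elements whose leading term is divisible by another's, tail-reduce, and make monic.
Reduced Gröbner basis: {x_3**3 - 3*x_3**2 + x_2 - 1, x_2**2 + 2*x_3**2 - 2*x_2 - 2, x_2*x_3 - x_3**2 + 2*x_2 + x_3 + 3, x_1 - x_3 + 2}.

These differ, so the ideals are not equal.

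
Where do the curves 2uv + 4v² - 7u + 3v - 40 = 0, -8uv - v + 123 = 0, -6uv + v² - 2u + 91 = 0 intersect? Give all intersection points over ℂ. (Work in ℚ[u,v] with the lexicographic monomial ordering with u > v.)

Compute a lex Gröbner basis by Buchberger's algorithm.
f_1 = 2uv - 7u + 4v² + 3v - 40, LT = uv.
f_2 = -8uv - v + 123, LT = uv.
f_3 = -6uv - 2u + v² + 91, LT = uv.

S(f_1,f_2): lcm = uv. S = -7/2u + 2v² + 11/8v - 37/8.
  leading term u: no divisor's leading term divides it; move -7/2u to the remainder.
  leading term v²: no divisor's leading term divides it; move 2v² to the remainder.
  leading term v: no divisor's leading term divides it; move 11/8v to the remainder.
  leading term 1: no divisor's leading term divides it; move -37/8 to the remainder.
  remainder -7/2u + 2v² + 11/8v - 37/8 ≠ 0; add h_4 = -7/2u + 2v² + 11/8v - 37/8 to the basis.

S(f_1,f_3): lcm = uv. S = -23/6u + 13/6v² + 3/2v - 29/6.
  leading term u: subtract (23/21)·h_4 from -23/6u + 13/6v² + 3/2v - 29/6 → -1/42v² - 1/168v + 13/56
  leading term v²: no divisor's leading term divides it; move -1/42v² to the remainder.
  leading term v: no divisor's leading term divides it; move -1/168v to the remainder.
  leading term 1: no divisor's leading term divides it; move 13/56 to the remainder.
  remainder -1/42v² - 1/168v + 13/56 ≠ 0; add h_5 = -1/42v² - 1/168v + 13/56 to the basis.

S(f_1,h_4): lcm = uv. S = -7/2u + 4/7v³ + 67/28v² + 5/28v - 20.
  leading term u: subtract (1)·h_4 from -7/2u + 4/7v³ + 67/28v² + 5/28v - 20 → 4/7v³ + 11/28v² - 67/56v - 123/8
  leading term v³: subtract (-24v)·h_5 from 4/7v³ + 11/28v² - 67/56v - 123/8 → ¼v² + 35/8v - 123/8
  leading term v²: subtract (-21/2)·h_5 from ¼v² + 35/8v - 123/8 → 69/16v - 207/16
  leading term v: no divisor's leading term divides it; move 69/16v to the remainder.
  leading term 1: no divisor's leading term divides it; move -207/16 to the remainder.
  remainder 69/16v - 207/16 ≠ 0; add h_6 = 69/16v - 207/16 to the basis.

The other S-polynomials (S(f_2,f_3), S(f_2,h_4), S(f_3,h_4), S(f_1,h_5), S(f_2,h_5), S(f_3,h_5), S(h_4,h_5), S(f_1,h_6), S(f_2,h_6), S(f_3,h_6), S(h_4,h_6), S(h_5,h_6)) all reduce to 0 modulo the current basis, so we have a Gröbner basis.
Inter-reduce: drop elements whose leading term is divisible by another's, tail-reduce, and make monic.
Reduced Gröbner basis: {u - 5, v - 3}.

The lex basis is triangular: the last element involves only v. Solving v - 3 = 0 gives v ∈ {3}; substituting each value into the earlier elements determines the remaining variables.
  v = 3: the earlier basis element becomes u - 5 = 0, giving u = 5 — point (5, 3).
Each listed point satisfies every original equation (direct substitution).

{(5, 3)}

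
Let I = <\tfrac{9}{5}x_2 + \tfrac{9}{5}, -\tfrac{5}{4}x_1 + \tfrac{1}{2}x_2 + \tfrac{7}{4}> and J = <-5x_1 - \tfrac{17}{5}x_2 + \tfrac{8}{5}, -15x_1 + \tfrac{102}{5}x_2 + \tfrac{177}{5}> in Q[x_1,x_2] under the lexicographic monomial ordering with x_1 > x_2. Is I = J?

Yes, the ideals are equal.

Two ideals are equal iff their reduced Gröbner bases coincide (the reduced basis is unique for a fixed ordering).
Buchberger on the first generating set:
f_1 = \tfrac{9}{5}x_2 + \tfrac{9}{5}, LT = x_2.
f_2 = -\tfrac{5}{4}x_1 + \tfrac{1}{2}x_2 + \tfrac{7}{4}, LT = x_1.

The S-polynomials (S(f_1,f_2)) all reduce to 0 modulo the current basis, so we have a Gröbner basis.
Inter-reduce: drop elements whose leading term is divisible by another's, tail-reduce, and make monic.
Reduced Gröbner basis: {x_1 - 1, x_2 + 1}.

Buchberger on the second generating set:
h_1 = -5x_1 - \tfrac{17}{5}x_2 + \tfrac{8}{5}, LT = x_1.
h_2 = -15x_1 + \tfrac{102}{5}x_2 + \tfrac{177}{5}, LT = x_1.

S(h_1,h_2): lcm = x_1. S = \tfrac{51}{25}x_2 + \tfrac{51}{25}.
  reduce S modulo (h_1, h_2):
  remainder \tfrac{51}{25}x_2 + \tfrac{51}{25} ≠ 0; add k_3 = \tfrac{51}{25}x_2 + \tfrac{51}{25} to the basis.

The other S-polynomials (S(h_1,k_3), S(h_2,k_3)) all reduce to 0 modulo the current basis, so we have a Gröbner basis.
Inter-reduce: drop elements whose leading term is divisible by another's, tail-reduce, and make monic.
Reduced Gröbner basis: {x_1 - 1, x_2 + 1}.

Same reduced basis, so the two generating sets span the same ideal.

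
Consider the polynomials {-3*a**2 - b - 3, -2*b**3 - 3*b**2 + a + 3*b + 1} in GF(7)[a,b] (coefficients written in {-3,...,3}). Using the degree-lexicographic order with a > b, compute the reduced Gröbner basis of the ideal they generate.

f_1 = -3*a**2 - b - 3, LT = a**2.
f_2 = -2*b**3 - 3*b**2 + a + 3*b + 1, LT = b**3.

S(f_1,f_2): leading monomials are coprime, so the S-polynomial reduces to 0 (Buchberger's first criterion).
Every S-polynomial of the final basis reduces to 0, so we have a Gröbner basis.

G = {b**3 - 2*b**2 + 3*a + 2*b + 3, a**2 - 2*b + 1}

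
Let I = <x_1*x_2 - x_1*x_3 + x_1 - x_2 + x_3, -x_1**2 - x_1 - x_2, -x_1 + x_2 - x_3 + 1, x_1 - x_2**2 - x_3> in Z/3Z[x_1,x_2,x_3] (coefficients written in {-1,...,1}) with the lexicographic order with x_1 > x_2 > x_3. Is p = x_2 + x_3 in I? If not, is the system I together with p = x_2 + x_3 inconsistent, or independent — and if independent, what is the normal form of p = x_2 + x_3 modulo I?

First compute the reduced Gröbner basis of I by Buchberger's algorithm.
f_1 = x_1*x_2 - x_1*x_3 + x_1 - x_2 + x_3, LT = x_1*x_2.
f_2 = -x_1**2 - x_1 - x_2, LT = x_1**2.
f_3 = -x_1 + x_2 - x_3 + 1, LT = x_1.
f_4 = x_1 - x_2**2 - x_3, LT = x_1.

S(f_1,f_2): lcm = x_1**2*x_2. S = -x_1**2*x_3 + x_1**2 + x_1*x_2 + x_1*x_3 - x_2**2.
  leading term x_1**2*x_3: subtract (x_3)·f_2 from -x_1**2*x_3 + x_1**2 + x_1*x_2 + x_1*x_3 - x_2**2 → x_1**2 + x_1*x_2 - x_1*x_3 - x_2**2 + x_2*x_3
  leading term x_1**2: subtract (-1)·f_2 from x_1**2 + x_1*x_2 - x_1*x_3 - x_2**2 + x_2*x_3 → x_1*x_2 - x_1*x_3 - x_1 - x_2**2 + x_2*x_3 - x_2
  leading term x_1*x_2: subtract (1)·f_1 from x_1*x_2 - x_1*x_3 - x_1 - x_2**2 + x_2*x_3 - x_2 → x_1 - x_2**2 + x_2*x_3 - x_3
  leading term x_1: subtract (-1)·f_3 from x_1 - x_2**2 + x_2*x_3 - x_3 → -x_2**2 + x_2*x_3 + x_2 + x_3 + 1
  leading term x_2**2: no divisor's leading term divides it; move -x_2**2 to the remainder.
  leading term x_2*x_3: no divisor's leading term divides it; move x_2*x_3 to the remainder.
  leading term x_2: no divisor's leading term divides it; move x_2 to the remainder.
  leading term x_3: no divisor's leading term divides it; move x_3 to the remainder.
  leading term 1: no divisor's leading term divides it; move 1 to the remainder.
  remainder -x_2**2 + x_2*x_3 + x_2 + x_3 + 1 ≠ 0; add h_5 = -x_2**2 + x_2*x_3 + x_2 + x_3 + 1 to the basis.

S(f_1,f_3): lcm = x_1*x_2. S = -x_1*x_3 + x_1 + x_2**2 - x_2*x_3 + x_3.
  leading term x_1*x_3: subtract (x_3)·f_3 from -x_1*x_3 + x_1 + x_2**2 - x_2*x_3 + x_3 → x_1 + x_2**2 + x_2*x_3 + x_3**2
  leading term x_1: subtract (-1)·f_3 from x_1 + x_2**2 + x_2*x_3 + x_3**2 → x_2**2 + x_2*x_3 + x_2 + x_3**2 - x_3 + 1
  leading term x_2**2: subtract (-1)·h_5 from x_2**2 + x_2*x_3 + x_2 + x_3**2 - x_3 + 1 → -x_2*x_3 - x_2 + x_3**2 - 1
  leading term x_2*x_3: no divisor's leading term divides it; move -x_2*x_3 to the remainder.
  leading term x_2: no divisor's leading term divides it; move -x_2 to the remainder.
  leading term x_3**2: no divisor's leading term divides it; move x_3**2 to the remainder.
  leading term 1: no divisor's leading term divides it; move -1 to the remainder.
  remainder -x_2*x_3 - x_2 + x_3**2 - 1 ≠ 0; add h_6 = -x_2*x_3 - x_2 + x_3**2 - 1 to the basis.

S(f_1,f_4): lcm = x_1*x_2. S = -x_1*x_3 + x_1 + x_2**3 + x_2*x_3 - x_2 + x_3.
  leading term x_1*x_3: subtract (x_3)·f_3 from -x_1*x_3 + x_1 + x_2**3 + x_2*x_3 - x_2 + x_3 → x_1 + x_2**3 - x_2 + x_3**2
  leading term x_1: subtract (-1)·f_3 from x_1 + x_2**3 - x_2 + x_3**2 → x_2**3 + x_3**2 - x_3 + 1
  leading term x_2**3: subtract (-x_2)·h_5 from x_2**3 + x_3**2 - x_3 + 1 → x_2**2*x_3 + x_2**2 + x_2*x_3 + x_2 + x_3**2 - x_3 + 1
  leading term x_2**2*x_3: subtract (-x_3)·h_5 from x_2**2*x_3 + x_2**2 + x_2*x_3 + x_2 + x_3**2 - x_3 + 1 → x_2**2 + x_2*x_3**2 - x_2*x_3 + x_2 - x_3**2 + 1
  leading term x_2**2: subtract (-1)·h_5 from x_2**2 + x_2*x_3**2 - x_2*x_3 + x_2 - x_3**2 + 1 → x_2*x_3**2 - x_2 - x_3**2 + x_3 - 1
  leading term x_2*x_3**2: subtract (-x_3)·h_6 from x_2*x_3**2 - x_2 - x_3**2 + x_3 - 1 → -x_2*x_3 - x_2 + x_3**3 - x_3**2 - 1
  leading term x_2*x_3: subtract (1)·h_6 from -x_2*x_3 - x_2 + x_3**3 - x_3**2 - 1 → x_3**3 + x_3**2
  leading term x_3**3: no divisor's leading term divides it; move x_3**3 to the remainder.
  leading term x_3**2: no divisor's leading term divides it; move x_3**2 to the remainder.
  remainder x_3**3 + x_3**2 ≠ 0; add h_7 = x_3**3 + x_3**2 to the basis.

S(f_2,f_3): lcm = x_1**2. S = x_1*x_2 - x_1*x_3 - x_1 + x_2.
  leading term x_1*x_2: subtract (1)·f_1 from x_1*x_2 - x_1*x_3 - x_1 + x_2 → x_1 - x_2 - x_3
  leading term x_1: subtract (-1)·f_3 from x_1 - x_2 - x_3 → x_3 + 1
  leading term x_3: no divisor's leading term divides it; move x_3 to the remainder.
  leading term 1: no divisor's leading term divides it; move 1 to the remainder.
  remainder x_3 + 1 ≠ 0; add h_8 = x_3 + 1 to the basis.

S(f_2,f_4): lcm = x_1**2. S = x_1*x_2**2 + x_1*x_3 + x_1 + x_2.
  leading term x_1*x_2**2: subtract (x_2)·f_1 from x_1*x_2**2 + x_1*x_3 + x_1 + x_2 → x_1*x_2*x_3 - x_1*x_2 + x_1*x_3 + x_1 + x_2**2 - x_2*x_3 + x_2
  leading term x_1*x_2*x_3: subtract (x_3)·f_1 from x_1*x_2*x_3 - x_1*x_2 + x_1*x_3 + x_1 + x_2**2 - x_2*x_3 + x_2 → -x_1*x_2 + x_1*x_3**2 + x_1 + x_2**2 + x_2 - x_3**2
  leading term x_1*x_2: subtract (-1)·f_1 from -x_1*x_2 + x_1*x_3**2 + x_1 + x_2**2 + x_2 - x_3**2 → x_1*x_3**2 - x_1*x_3 - x_1 + x_2**2 - x_3**2 + x_3
  leading term x_1*x_3**2: subtract (-x_3**2)·f_3 from x_1*x_3**2 - x_1*x_3 - x_1 + x_2**2 - x_3**2 + x_3 → -x_1*x_3 - x_1 + x_2**2 + x_2*x_3**2 - x_3**3 + x_3
  leading term x_1*x_3: subtract (x_3)·f_3 from -x_1*x_3 - x_1 + x_2**2 + x_2*x_3**2 - x_3**3 + x_3 → -x_1 + x_2**2 + x_2*x_3**2 - x_2*x_3 - x_3**3 + x_3**2
  leading term x_1: subtract (1)·f_3 from -x_1 + x_2**2 + x_2*x_3**2 - x_2*x_3 - x_3**3 + x_3**2 → x_2**2 + x_2*x_3**2 - x_2*x_3 - x_2 - x_3**3 + x_3**2 + x_3 - 1
  leading term x_2**2: subtract (-1)·h_5 from x_2**2 + x_2*x_3**2 - x_2*x_3 - x_2 - x_3**3 + x_3**2 + x_3 - 1 → x_2*x_3**2 - x_3**3 + x_3**2 - x_3
  leading term x_2*x_3**2: subtract (-x_3)·h_6 from x_2*x_3**2 - x_3**3 + x_3**2 - x_3 → -x_2*x_3 + x_3**2 + x_3
  leading term x_2*x_3: subtract (1)·h_6 from -x_2*x_3 + x_3**2 + x_3 → x_2 + x_3 + 1
  leading term x_2: no divisor's leading term divides it; move x_2 to the remainder.
  leading term x_3: subtract (1)·h_8 from x_3 + 1 → 0
  remainder x_2 ≠ 0; add h_9 = x_2 to the basis.

The other S-polynomials (S(f_3,f_4), S(f_1,h_5), S(f_2,h_5), S(f_3,h_5), S(f_4,h_5), S(f_1,h_6), S(f_2,h_6), S(f_3,h_6), S(f_4,h_6), S(h_5,h_6), S(f_1,h_7), S(f_2,h_7), S(f_3,h_7), S(f_4,h_7), S(h_5,h_7), S(h_6,h_7), S(f_1,h_8), S(f_2,h_8), S(f_3,h_8), S(f_4,h_8), S(h_5,h_8), S(h_6,h_8), S(h_7,h_8), S(f_1,h_9), S(f_2,h_9), S(f_3,h_9), S(f_4,h_9), S(h_5,h_9), S(h_6,h_9), S(h_7,h_9), S(h_8,h_9)) all reduce to 0 modulo the current basis, so we have a Gröbner basis.
Inter-reduce: drop elements whose leading term is divisible by another's, tail-reduce, and make monic.
Reduced Gröbner basis: {x_1 + 1, x_2, x_3 + 1}.
Label its elements g_1 = x_1 + 1, g_2 = x_2, g_3 = x_3 + 1.

Reduce p = x_2 + x_3 modulo G:
  leading term x_2: subtract (1)·g_2 from x_2 + x_3 → x_3
  leading term x_3: subtract (1)·g_3 from x_3 → -1
  leading term 1: no divisor's leading term divides it; move -1 to the remainder.
  normal form = -1.
The normal form is nonzero, so p ∉ I. Since p minus its normal form lies in I, I + (p) = I + (r) where r = -1; decide whether this ideal is the whole ring.
Here r = -1 is a nonzero constant, hence a unit: 1 ∈ I + (p), the Gröbner basis of I + (p) is {1}, and the enlarged system has no common solution — adjoining p is inconsistent.

Adjoining x_2 + x_3 makes the ideal the whole ring: the system is inconsistent.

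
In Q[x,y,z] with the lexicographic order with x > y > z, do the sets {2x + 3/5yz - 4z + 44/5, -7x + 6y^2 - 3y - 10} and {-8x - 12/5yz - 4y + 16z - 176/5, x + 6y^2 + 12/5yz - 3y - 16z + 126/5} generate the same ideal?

No, the ideals differ.

Since reduced Gröbner bases are canonical representatives of ideals under a given ordering, it suffices to compute and compare them.
Buchberger on the first generating set:
f_1 = 2x + 3/5yz - 4z + 44/5, LT = x.
f_2 = -7x + 6y^2 - 3y - 10, LT = x.

S(f_1,f_2): lcm = x. S = 6/7y^2 + 3/10yz - 3/7y - 2z + 104/35.
  reduce S modulo (f_1, f_2):
  remainder 6/7y^2 + 3/10yz - 3/7y - 2z + 104/35 ≠ 0; add g_3 = 6/7y^2 + 3/10yz - 3/7y - 2z + 104/35 to the basis.

The other S-polynomials (S(f_1,g_3), S(f_2,g_3)) all reduce to 0 modulo the current basis, so we have a Gröbner basis.
Inter-reduce: drop elements whose leading term is divisible by another's, tail-reduce, and make monic.
Reduced Gröbner basis: {x + 3/10yz - 2z + 22/5, y^2 + 7/20yz - 1/2y - 7/3z + 52/15}.

Buchberger on the second generating set:
h_1 = -8x - 12/5yz - 4y + 16z - 176/5, LT = x.
h_2 = x + 6y^2 + 12/5yz - 3y - 16z + 126/5, LT = x.

S(h_1,h_2): lcm = x. S = -6y^2 - 21/10yz + 7/2y + 14z - 104/5.
  reduce S modulo (h_1, h_2):
  remainder -6y^2 - 21/10yz + 7/2y + 14z - 104/5 ≠ 0; add k_3 = -6y^2 - 21/10yz + 7/2y + 14z - 104/5 to the basis.

The other S-polynomials (S(h_1,k_3), S(h_2,k_3)) all reduce to 0 modulo the current basis, so we have a Gröbner basis.
Inter-reduce: drop elements whose leading term is divisible by another's, tail-reduce, and make monic.
Reduced Gröbner basis: {x + 3/10yz + 1/2y - 2z + 22/5, y^2 + 7/20yz - 7/12y - 7/3z + 52/15}.

These differ, so the ideals are not equal.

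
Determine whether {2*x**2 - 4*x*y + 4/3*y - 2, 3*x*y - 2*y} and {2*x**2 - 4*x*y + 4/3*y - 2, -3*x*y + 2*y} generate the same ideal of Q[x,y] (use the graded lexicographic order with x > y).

Yes, the ideals are equal.

For a fixed monomial order, each ideal has a unique reduced Gröbner basis; comparing bases decides equality.
Buchberger on the first generating set:
f_1 = 2*x**2 - 4*x*y + 4/3*y - 2, LT = x**2.
f_2 = 3*x*y - 2*y, LT = x*y.

S(f_1,f_2): lcm = x**2*y. S = -2*x*y**2 + 2/3*x*y + 2/3*y**2 - y.
  reduce S modulo (f_1, f_2):
  remainder -2/3*y**2 - 5/9*y ≠ 0; add g_3 = -2/3*y**2 - 5/9*y to the basis.

The other S-polynomials (S(f_1,g_3), S(f_2,g_3)) all reduce to 0 modulo the current basis, so we have a Gröbner basis.
Inter-reduce: drop elements whose leading term is divisible by another's, tail-reduce, and make monic.
Reduced Gröbner basis: {x**2 - 2/3*y - 1, x*y - 2/3*y, y**2 + 5/6*y}.

Buchberger on the second generating set:
h_1 = 2*x**2 - 4*x*y + 4/3*y - 2, LT = x**2.
h_2 = -3*x*y + 2*y, LT = x*y.

S(h_1,h_2): lcm = x**2*y. S = -2*x*y**2 + 2/3*x*y + 2/3*y**2 - y.
  reduce S modulo (h_1, h_2):
  remainder -2/3*y**2 - 5/9*y ≠ 0; add k_3 = -2/3*y**2 - 5/9*y to the basis.

The other S-polynomials (S(h_1,k_3), S(h_2,k_3)) all reduce to 0 modulo the current basis, so we have a Gröbner basis.
Inter-reduce: drop elements whose leading term is divisible by another's, tail-reduce, and make monic.
Reduced Gröbner basis: {x**2 - 2/3*y - 1, x*y - 2/3*y, y**2 + 5/6*y}.

Same reduced basis, so the two generating sets span the same ideal.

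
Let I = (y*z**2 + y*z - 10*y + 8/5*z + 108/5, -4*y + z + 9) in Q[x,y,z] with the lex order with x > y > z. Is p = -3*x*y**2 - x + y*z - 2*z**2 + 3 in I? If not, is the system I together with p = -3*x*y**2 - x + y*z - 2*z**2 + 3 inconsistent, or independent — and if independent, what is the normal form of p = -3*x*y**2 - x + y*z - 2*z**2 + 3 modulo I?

First compute the reduced Gröbner basis of I by Buchberger's algorithm.
f_1 = y*z**2 + y*z - 10*y + 8/5*z + 108/5, LT = y*z**2.
f_2 = -4*y + z + 9, LT = y.

S(f_1,f_2): lcm = y*z**2. S = y*z - 10*y + 1/4*z**3 + 9/4*z**2 + 8/5*z + 108/5.
  leading term y*z: subtract (-1/4*z)·f_2 from y*z - 10*y + 1/4*z**3 + 9/4*z**2 + 8/5*z + 108/5 → -10*y + 1/4*z**3 + 5/2*z**2 + 77/20*z + 108/5
  leading term y: subtract (5/2)·f_2 from -10*y + 1/4*z**3 + 5/2*z**2 + 77/20*z + 108/5 → 1/4*z**3 + 5/2*z**2 + 27/20*z - 9/10
  leading term z**3: no divisor's leading term divides it; move 1/4*z**3 to the remainder.
  leading term z**2: no divisor's leading term divides it; move 5/2*z**2 to the remainder.
  leading term z: no divisor's leading term divides it; move 27/20*z to the remainder.
  leading term 1: no divisor's leading term divides it; move -9/10 to the remainder.
  remainder 1/4*z**3 + 5/2*z**2 + 27/20*z - 9/10 ≠ 0; add h_3 = 1/4*z**3 + 5/2*z**2 + 27/20*z - 9/10 to the basis.

The other S-polynomials (S(f_1,h_3), S(f_2,h_3)) all reduce to 0 modulo the current basis, so we have a Gröbner basis.
Inter-reduce: drop elements whose leading term is divisible by another's, tail-reduce, and make monic.
Reduced Gröbner basis: {y - 1/4*z - 9/4, z**3 + 10*z**2 + 27/5*z - 18/5}.
Label its elements g_1 = y - 1/4*z - 9/4, g_2 = z**3 + 10*z**2 + 27/5*z - 18/5.

Reduce p = -3*x*y**2 - x + y*z - 2*z**2 + 3 modulo G:
  leading term x*y**2: subtract (-3*x*y)·g_1 from -3*x*y**2 - x + y*z - 2*z**2 + 3 → -3/4*x*y*z - 27/4*x*y - x + y*z - 2*z**2 + 3
  leading term x*y*z: subtract (-3/4*x*z)·g_1 from -3/4*x*y*z - 27/4*x*y - x + y*z - 2*z**2 + 3 → -27/4*x*y - 3/16*x*z**2 - 27/16*x*z - x + y*z - 2*z**2 + 3
  leading term x*y: subtract (-27/4*x)·g_1 from -27/4*x*y - 3/16*x*z**2 - 27/16*x*z - x + y*z - 2*z**2 + 3 → -3/16*x*z**2 - 27/8*x*z - 259/16*x + y*z - 2*z**2 + 3
  leading term x*z**2: no divisor's leading term divides it; move -3/16*x*z**2 to the remainder.
  leading term x*z: no divisor's leading term divides it; move -27/8*x*z to the remainder.
  leading term x: no divisor's leading term divides it; move -259/16*x to the remainder.
  leading term y*z: subtract (z)·g_1 from y*z - 2*z**2 + 3 → -7/4*z**2 + 9/4*z + 3
  leading term z**2: no divisor's leading term divides it; move -7/4*z**2 to the remainder.
  leading term z: no divisor's leading term divides it; move 9/4*z to the remainder.
  leading term 1: no divisor's leading term divides it; move 3 to the remainder.
  normal form = -3/16*x*z**2 - 27/8*x*z - 259/16*x - 7/4*z**2 + 9/4*z + 3.
The normal form is nonzero, so p ∉ I. Since p minus its normal form lies in I, I + (p) = I + (r) where r = -3/16*x*z**2 - 27/8*x*z - 259/16*x - 7/4*z**2 + 9/4*z + 3; decide whether this ideal is the whole ring.
Run Buchberger on G together with r (pairs among the g_i already reduce to 0 since G is a Gröbner basis):
g_1 = y - 1/4*z - 9/4, LT = y.
g_2 = z**3 + 10*z**2 + 27/5*z - 18/5, LT = z**3.
r = -3/16*x*z**2 - 27/8*x*z - 259/16*x - 7/4*z**2 + 9/4*z + 3, LT = x*z**2.

S(g_2,r): lcm = x*z**3. S = -8*x*z**2 - 1214/15*x*z - 18/5*x - 28/3*z**3 + 12*z**2 + 16*z.
  leading term x*z**2: subtract (128/3)·r from -8*x*z**2 - 1214/15*x*z - 18/5*x - 28/3*z**3 + 12*z**2 + 16*z → 946/15*x*z + 10306/15*x - 28/3*z**3 + 260/3*z**2 - 80*z - 128
  leading term x*z: no divisor's leading term divides it; move 946/15*x*z to the remainder.
  leading term x: no divisor's leading term divides it; move 10306/15*x to the remainder.
  leading term z**3: subtract (-28/3)·g_2 from -28/3*z**3 + 260/3*z**2 - 80*z - 128 → 180*z**2 - 148/5*z - 808/5
  leading term z**2: no divisor's leading term divides it; move 180*z**2 to the remainder.
  leading term z: no divisor's leading term divides it; move -148/5*z to the remainder.
  leading term 1: no divisor's leading term divides it; move -808/5 to the remainder.
  remainder 946/15*x*z + 10306/15*x + 180*z**2 - 148/5*z - 808/5 ≠ 0; add m_4 = 946/15*x*z + 10306/15*x + 180*z**2 - 148/5*z - 808/5 to the basis.

S(g_2,m_4): lcm = x*z**3. S = -423/473*x*z**2 + 27/5*x*z - 18/5*x - 1350/473*z**4 + 222/473*z**3 + 1212/473*z**2.
  leading term x*z**2: subtract (2256/473)·r from -423/473*x*z**2 + 27/5*x*z - 18/5*x - 1350/473*z**4 + 222/473*z**3 + 1212/473*z**2 → 50841/2365*x*z + 174081/2365*x - 1350/473*z**4 + 222/473*z**3 + 120/11*z**2 - 5076/473*z - 6768/473
  leading term x*z: subtract (152523/447458)·m_4 from 50841/2365*x*z + 174081/2365*x - 1350/473*z**4 + 222/473*z**3 + 120/11*z**2 - 5076/473*z - 6768/473 → -35928672/223729*x - 1350/473*z**4 + 222/473*z**3 - 11286390/223729*z**2 - 718038/1118645*z + 45612972/1118645
  leading term x: no divisor's leading term divides it; move -35928672/223729*x to the remainder.
  leading term z**4: subtract (-1350/473*z)·g_2 from -1350/473*z**4 + 222/473*z**3 - 11286390/223729*z**2 - 718038/1118645*z + 45612972/1118645 → 13722/473*z**3 - 7838220/223729*z**2 - 12211938/1118645*z + 45612972/1118645
  leading term z**3: subtract (13722/473)·g_2 from 13722/473*z**3 - 7838220/223729*z**2 - 12211938/1118645*z + 45612972/1118645 → -72743280/223729*z**2 - 37491120/223729*z + 32488416/223729
  leading term z**2: no divisor's leading term divides it; move -72743280/223729*z**2 to the remainder.
  leading term z: no divisor's leading term divides it; move -37491120/223729*z to the remainder.
  leading term 1: no divisor's leading term divides it; move 32488416/223729 to the remainder.
  remainder -35928672/223729*x - 72743280/223729*z**2 - 37491120/223729*z + 32488416/223729 ≠ 0; add m_5 = -35928672/223729*x - 72743280/223729*z**2 - 37491120/223729*z + 32488416/223729 to the basis.

The other S-polynomials (S(g_1,g_2), S(g_1,r), S(g_1,m_4), S(r,m_4), S(g_1,m_5), S(g_2,m_5), S(r,m_5), S(m_4,m_5)) all reduce to 0 modulo the current basis, so we have a Gröbner basis.
Inter-reduce: drop elements whose leading term is divisible by another's, tail-reduce, and make monic.
Reduced Gröbner basis: {x + 1515485/748514*z**2 + 781065/748514*z - 338421/374257, y - 1/4*z - 9/4, z**3 + 10*z**2 + 27/5*z - 18/5}.
The reduced Gröbner basis of I + (p) is {x + 1515485/748514*z**2 + 781065/748514*z - 338421/374257, y - 1/4*z - 9/4, z**3 + 10*z**2 + 27/5*z - 18/5} ≠ {1}, a proper ideal, so the enlarged system stays consistent: p is independent of I, with normal form -3/16*x*z**2 - 27/8*x*z - 259/16*x - 7/4*z**2 + 9/4*z + 3.

-3*x*y**2 - x + y*z - 2*z**2 + 3 is independent of I; its normal form modulo I is -3/16*x*z**2 - 27/8*x*z - 259/16*x - 7/4*z**2 + 9/4*z + 3.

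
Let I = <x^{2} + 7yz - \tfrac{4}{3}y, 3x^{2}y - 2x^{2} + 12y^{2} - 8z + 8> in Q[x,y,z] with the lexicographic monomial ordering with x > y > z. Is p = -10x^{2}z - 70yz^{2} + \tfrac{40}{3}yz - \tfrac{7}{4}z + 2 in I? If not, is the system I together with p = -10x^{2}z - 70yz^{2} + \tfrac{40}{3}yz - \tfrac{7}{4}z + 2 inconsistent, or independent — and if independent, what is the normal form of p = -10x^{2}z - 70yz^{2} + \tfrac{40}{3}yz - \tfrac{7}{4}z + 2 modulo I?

First compute the reduced Gröbner basis of I by Buchberger's algorithm.
f_1 = x^{2} + 7yz - \tfrac{4}{3}y, LT = x^{2}.
f_2 = 3x^{2}y - 2x^{2} + 12y^{2} - 8z + 8, LT = x^{2}y.

S(f_1,f_2): lcm = x^{2}y. S = \tfrac{2}{3}x^{2} + 7y^{2}z - \tfrac{16}{3}y^{2} + \tfrac{8}{3}z - \tfrac{8}{3}.
  leading term x^{2}: subtract (\tfrac{2}{3})·f_1 from \tfrac{2}{3}x^{2} + 7y^{2}z - \tfrac{16}{3}y^{2} + \tfrac{8}{3}z - \tfrac{8}{3} → 7y^{2}z - \tfrac{16}{3}y^{2} - \tfrac{14}{3}yz + \tfrac{8}{9}y + \tfrac{8}{3}z - \tfrac{8}{3}
  leading term y^{2}z: no divisor's leading term divides it; move 7y^{2}z to the remainder.
  leading term y^{2}: no divisor's leading term divides it; move -\tfrac{16}{3}y^{2} to the remainder.
  leading term yz: no divisor's leading term divides it; move -\tfrac{14}{3}yz to the remainder.
  leading term y: no divisor's leading term divides it; move \tfrac{8}{9}y to the remainder.
  leading term z: no divisor's leading term divides it; move \tfrac{8}{3}z to the remainder.
  leading term 1: no divisor's leading term divides it; move -\tfrac{8}{3} to the remainder.
  remainder 7y^{2}z - \tfrac{16}{3}y^{2} - \tfrac{14}{3}yz + \tfrac{8}{9}y + \tfrac{8}{3}z - \tfrac{8}{3} ≠ 0; add h_3 = 7y^{2}z - \tfrac{16}{3}y^{2} - \tfrac{14}{3}yz + \tfrac{8}{9}y + \tfrac{8}{3}z - \tfrac{8}{3} to the basis.

The other S-polynomials (S(f_1,h_3), S(f_2,h_3)) all reduce to 0 modulo the current basis, so we have a Gröbner basis.
Inter-reduce: drop elements whose leading term is divisible by another's, tail-reduce, and make monic.
Reduced Gröbner basis: {x^{2} + 7yz - \tfrac{4}{3}y, y^{2}z - \tfrac{16}{21}y^{2} - \tfrac{2}{3}yz + \tfrac{8}{63}y + \tfrac{8}{21}z - \tfrac{8}{21}}.
Label its elements g_1 = x^{2} + 7yz - \tfrac{4}{3}y, g_2 = y^{2}z - \tfrac{16}{21}y^{2} - \tfrac{2}{3}yz + \tfrac{8}{63}y + \tfrac{8}{21}z - \tfrac{8}{21}.

Reduce p = -10x^{2}z - 70yz^{2} + \tfrac{40}{3}yz - \tfrac{7}{4}z + 2 modulo G:
  leading term x^{2}z: subtract (-10z)·g_1 from -10x^{2}z - 70yz^{2} + \tfrac{40}{3}yz - \tfrac{7}{4}z + 2 → -\tfrac{7}{4}z + 2
  leading term z: no divisor's leading term divides it; move -\tfrac{7}{4}z to the remainder.
  leading term 1: no divisor's leading term divides it; move 2 to the remainder.
  normal form = -\tfrac{7}{4}z + 2.
The normal form is nonzero, so p ∉ I. Since p minus its normal form lies in I, I + (p) = I + (r) where r = -\tfrac{7}{4}z + 2; decide whether this ideal is the whole ring.
Run Buchberger on G together with r (pairs among the g_i already reduce to 0 since G is a Gröbner basis):
g_1 = x^{2} + 7yz - \tfrac{4}{3}y, LT = x^{2}.
g_2 = y^{2}z - \tfrac{16}{21}y^{2} - \tfrac{2}{3}yz + \tfrac{8}{63}y + \tfrac{8}{21}z - \tfrac{8}{21}, LT = y^{2}z.
r = -\tfrac{7}{4}z + 2, LT = z.

S(g_2,r): lcm = y^{2}z. S = \tfrac{8}{21}y^{2} - \tfrac{2}{3}yz + \tfrac{8}{63}y + \tfrac{8}{21}z - \tfrac{8}{21}.
  leading term y^{2}: no divisor's leading term divides it; move \tfrac{8}{21}y^{2} to the remainder.
  leading term yz: subtract (\tfrac{8}{21}y)·r from -\tfrac{2}{3}yz + \tfrac{8}{63}y + \tfrac{8}{21}z - \tfrac{8}{21} → -\tfrac{40}{63}y + \tfrac{8}{21}z - \tfrac{8}{21}
  leading term y: no divisor's leading term divides it; move -\tfrac{40}{63}y to the remainder.
  leading term z: subtract (-\tfrac{32}{147})·r from \tfrac{8}{21}z - \tfrac{8}{21} → \tfrac{8}{147}
  leading term 1: no divisor's leading term divides it; move \tfrac{8}{147} to the remainder.
  remainder \tfrac{8}{21}y^{2} - \tfrac{40}{63}y + \tfrac{8}{147} ≠ 0; add m_4 = \tfrac{8}{21}y^{2} - \tfrac{40}{63}y + \tfrac{8}{147} to the basis.

The other S-polynomials (S(g_1,g_2), S(g_1,r), S(g_1,m_4), S(g_2,m_4), S(r,m_4)) all reduce to 0 modulo the current basis, so we have a Gröbner basis.
Inter-reduce: drop elements whose leading term is divisible by another's, tail-reduce, and make monic.
Reduced Gröbner basis: {x^{2} + \tfrac{20}{3}y, y^{2} - \tfrac{5}{3}y + \tfrac{1}{7}, z - \tfrac{8}{7}}.
The reduced Gröbner basis of I + (p) is {x^{2} + \tfrac{20}{3}y, y^{2} - \tfrac{5}{3}y + \tfrac{1}{7}, z - \tfrac{8}{7}} ≠ {1}, a proper ideal, so the enlarged system stays consistent: p is independent of I, with normal form -\tfrac{7}{4}z + 2.

-10x^{2}z - 70yz^{2} + \tfrac{40}{3}yz - \tfrac{7}{4}z + 2 is independent of I; its normal form modulo I is -\tfrac{7}{4}z + 2.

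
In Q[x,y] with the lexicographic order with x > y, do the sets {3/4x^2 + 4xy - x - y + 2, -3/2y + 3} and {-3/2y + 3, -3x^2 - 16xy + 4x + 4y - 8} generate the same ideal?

Yes, the ideals are equal.

Since reduced Gröbner bases are canonical representatives of ideals under a given ordering, it suffices to compute and compare them.
Buchberger on the first generating set:
f_1 = 3/4x^2 + 4xy - x - y + 2, LT = x^2.
f_2 = -3/2y + 3, LT = y.

The S-polynomials (S(f_1,f_2)) all reduce to 0 modulo the current basis, so we have a Gröbner basis.
Inter-reduce: drop elements whose leading term is divisible by another's, tail-reduce, and make monic.
Reduced Gröbner basis: {x^2 + 28/3x, y - 2}.

Buchberger on the second generating set:
h_1 = -3/2y + 3, LT = y.
h_2 = -3x^2 - 16xy + 4x + 4y - 8, LT = x^2.

The S-polynomials (S(h_1,h_2)) all reduce to 0 modulo the current basis, so we have a Gröbner basis.
Inter-reduce: drop elements whose leading term is divisible by another's, tail-reduce, and make monic.
Reduced Gröbner basis: {x^2 + 28/3x, y - 2}.

The two bases agree; hence the ideals are identical.
The same test decides containment: I ⊆ J iff every generator of I reduces to 0 modulo a Gröbner basis of J.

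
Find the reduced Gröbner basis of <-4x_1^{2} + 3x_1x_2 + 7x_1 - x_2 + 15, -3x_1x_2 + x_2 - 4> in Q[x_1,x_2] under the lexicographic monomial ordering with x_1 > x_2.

f_1 = -4x_1^{2} + 3x_1x_2 + 7x_1 - x_2 + 15, LT = x_1^{2}.
f_2 = -3x_1x_2 + x_2 - 4, LT = x_1x_2.

S(f_1,f_2): lcm = x_1^{2}x_2. S = -\tfrac{3}{4}x_1x_2^{2} - \tfrac{17}{12}x_1x_2 - \tfrac{4}{3}x_1 + \tfrac{1}{4}x_2^{2} - \tfrac{15}{4}x_2.
  leading term x_1x_2^{2}: subtract (\tfrac{1}{4}x_2)·f_2 from -\tfrac{3}{4}x_1x_2^{2} - \tfrac{17}{12}x_1x_2 - \tfrac{4}{3}x_1 + \tfrac{1}{4}x_2^{2} - \tfrac{15}{4}x_2 → -\tfrac{17}{12}x_1x_2 - \tfrac{4}{3}x_1 - \tfrac{11}{4}x_2
  leading term x_1x_2: subtract (\tfrac{17}{36})·f_2 from -\tfrac{17}{12}x_1x_2 - \tfrac{4}{3}x_1 - \tfrac{11}{4}x_2 → -\tfrac{4}{3}x_1 - \tfrac{29}{9}x_2 + \tfrac{17}{9}
  leading term x_1: no divisor's leading term divides it; move -\tfrac{4}{3}x_1 to the remainder.
  leading term x_2: no divisor's leading term divides it; move -\tfrac{29}{9}x_2 to the remainder.
  leading term 1: no divisor's leading term divides it; move \tfrac{17}{9} to the remainder.
  remainder -\tfrac{4}{3}x_1 - \tfrac{29}{9}x_2 + \tfrac{17}{9} ≠ 0; add g_3 = -\tfrac{4}{3}x_1 - \tfrac{29}{9}x_2 + \tfrac{17}{9} to the basis.

S(f_2,g_3): lcm = x_1x_2. S = -\tfrac{29}{12}x_2^{2} + \tfrac{13}{12}x_2 + \tfrac{4}{3}.
  leading term x_2^{2}: no divisor's leading term divides it; move -\tfrac{29}{12}x_2^{2} to the remainder.
  leading term x_2: no divisor's leading term divides it; move \tfrac{13}{12}x_2 to the remainder.
  leading term 1: no divisor's leading term divides it; move \tfrac{4}{3} to the remainder.
  remainder -\tfrac{29}{12}x_2^{2} + \tfrac{13}{12}x_2 + \tfrac{4}{3} ≠ 0; add g_4 = -\tfrac{29}{12}x_2^{2} + \tfrac{13}{12}x_2 + \tfrac{4}{3} to the basis.

The other S-polynomials (S(f_1,g_3), S(f_1,g_4), S(f_2,g_4), S(g_3,g_4)) all reduce to 0 modulo the current basis, so we have a Gröbner basis.
Inter-reduce: drop elements whose leading term is divisible by another's, tail-reduce, and make monic.

G = {x_1 + \tfrac{29}{12}x_2 - \tfrac{17}{12}, x_2^{2} - \tfrac{13}{29}x_2 - \tfrac{16}{29}}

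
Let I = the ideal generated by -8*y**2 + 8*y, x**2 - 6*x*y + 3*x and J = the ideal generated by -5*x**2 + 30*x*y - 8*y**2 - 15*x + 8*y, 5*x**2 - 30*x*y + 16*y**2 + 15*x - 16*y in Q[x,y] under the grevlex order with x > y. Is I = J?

Yes, the ideals are equal.

Equality of ideals is decidable: compute both reduced Gröbner bases (unique for the ordering) and check whether they agree.
Buchberger on the first generating set:
f_1 = -8*y**2 + 8*y, LT = y**2.
f_2 = x**2 - 6*x*y + 3*x, LT = x**2.

The S-polynomials (S(f_1,f_2)) all reduce to 0 modulo the current basis, so we have a Gröbner basis.
Inter-reduce: drop elements whose leading term is divisible by another's, tail-reduce, and make monic.
Reduced Gröbner basis: {x**2 - 6*x*y + 3*x, y**2 - y}.

Buchberger on the second generating set:
h_1 = -5*x**2 + 30*x*y - 8*y**2 - 15*x + 8*y, LT = x**2.
h_2 = 5*x**2 - 30*x*y + 16*y**2 + 15*x - 16*y, LT = x**2.

S(h_1,h_2): lcm = x**2. S = -8/5*y**2 + 8/5*y.
  reduce S modulo (h_1, h_2):
  remainder -8/5*y**2 + 8/5*y ≠ 0; add k_3 = -8/5*y**2 + 8/5*y to the basis.

The other S-polynomials (S(h_1,k_3), S(h_2,k_3)) all reduce to 0 modulo the current basis, so we have a Gröbner basis.
Inter-reduce: drop elements whose leading term is divisible by another's, tail-reduce, and make monic.
Reduced Gröbner basis: {x**2 - 6*x*y + 3*x, y**2 - y}.

Same reduced basis, so the two generating sets span the same ideal.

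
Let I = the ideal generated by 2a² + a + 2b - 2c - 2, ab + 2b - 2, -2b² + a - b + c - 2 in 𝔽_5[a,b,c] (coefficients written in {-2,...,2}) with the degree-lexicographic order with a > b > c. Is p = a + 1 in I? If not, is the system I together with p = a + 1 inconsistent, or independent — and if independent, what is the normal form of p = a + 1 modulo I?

First compute the reduced Gröbner basis of I by Buchberger's algorithm.
f_1 = 2a² + a + 2b - 2c - 2, LT = a².
f_2 = ab + 2b - 2, LT = ab.
f_3 = -2b² + a - b + c - 2, LT = b².

S(f_1,f_2): lcm = a²b. S = ab + b² - bc + 2a - b.
  leading term ab: subtract (1)·f_2 from ab + b² - bc + 2a - b → b² - bc + 2a + 2b + 2
  leading term b²: subtract (2)·f_3 from b² - bc + 2a + 2b + 2 → -bc - b - 2c + 1
  leading term bc: no divisor's leading term divides it; move -bc to the remainder.
  leading term b: no divisor's leading term divides it; move -b to the remainder.
  leading term c: no divisor's leading term divides it; move -2c to the remainder.
  leading term 1: no divisor's leading term divides it; move 1 to the remainder.
  remainder -bc - b - 2c + 1 ≠ 0; add h_4 = -bc - b - 2c + 1 to the basis.

S(f_2,f_3): lcm = ab². S = -2a² + 2ab - 2ac + 2b² - a - 2b.
  leading term a²: subtract (-1)·f_1 from -2a² + 2ab - 2ac + 2b² - a - 2b → 2ab - 2ac + 2b² - 2c - 2
  leading term ab: subtract (2)·f_2 from 2ab - 2ac + 2b² - 2c - 2 → -2ac + 2b² + b - 2c + 2
  leading term ac: no divisor's leading term divides it; move -2ac to the remainder.
  leading term b²: subtract (-1)·f_3 from 2b² + b - 2c + 2 → a - c
  leading term a: no divisor's leading term divides it; move a to the remainder.
  leading term c: no divisor's leading term divides it; move -c to the remainder.
  remainder -2ac + a - c ≠ 0; add h_5 = -2ac + a - c to the basis.

S(f_3,h_4): lcm = b²c. S = 2ac - b² + bc + 2c² + b + c.
  leading term ac: subtract (-1)·h_5 from 2ac - b² + bc + 2c² + b + c → -b² + bc + 2c² + a + b
  leading term b²: subtract (-2)·f_3 from -b² + bc + 2c² + a + b → bc + 2c² - 2a - b + 2c + 1
  leading term bc: subtract (-1)·h_4 from bc + 2c² - 2a - b + 2c + 1 → 2c² - 2a - 2b + 2
  leading term c²: no divisor's leading term divides it; move 2c² to the remainder.
  leading term a: no divisor's leading term divides it; move -2a to the remainder.
  leading term b: no divisor's leading term divides it; move -2b to the remainder.
  leading term 1: no divisor's leading term divides it; move 2 to the remainder.
  remainder 2c² - 2a - 2b + 2 ≠ 0; add h_6 = 2c² - 2a - 2b + 2 to the basis.

The other S-polynomials (S(f_1,f_3), S(f_1,h_4), S(f_2,h_4), S(f_1,h_5), S(f_2,h_5), S(f_3,h_5), S(h_4,h_5), S(f_1,h_6), S(f_2,h_6), S(f_3,h_6), S(h_4,h_6), S(h_5,h_6)) all reduce to 0 modulo the current basis, so we have a Gröbner basis.
Inter-reduce: drop elements whose leading term is divisible by another's, tail-reduce, and make monic.
Reduced Gröbner basis: {a² - 2a + b - c - 1, ab + 2b - 2, ac + 2a - 2c, b² + 2a - 2b + 2c + 1, bc + b + 2c - 1, c² - a - b + 1}.
Label its elements g_1 = a² - 2a + b - c - 1, g_2 = ab + 2b - 2, g_3 = ac + 2a - 2c, g_4 = b² + 2a - 2b + 2c + 1, g_5 = bc + b + 2c - 1, g_6 = c² - a - b + 1.

Reduce p = a + 1 modulo G:
  leading term a: no divisor's leading term divides it; move a to the remainder.
  leading term 1: no divisor's leading term divides it; move 1 to the remainder.
  normal form = a + 1.
The normal form is nonzero, so p ∉ I. Since p minus its normal form lies in I, I + (p) = I + (r) where r = a + 1; decide whether this ideal is the whole ring.
Run Buchberger on G together with r (pairs among the g_i already reduce to 0 since G is a Gröbner basis):
g_1 = a² - 2a + b - c - 1, LT = a².
g_2 = ab + 2b - 2, LT = ab.
g_3 = ac + 2a - 2c, LT = ac.
g_4 = b² + 2a - 2b + 2c + 1, LT = b².
g_5 = bc + b + 2c - 1, LT = bc.
g_6 = c² - a - b + 1, LT = c².
r = a + 1, LT = a.

S(g_1,r): lcm = a². S = 2a + b - c - 1.
  leading term a: subtract (2)·r from 2a + b - c - 1 → b - c + 2
  leading term b: no divisor's leading term divides it; move b to the remainder.
  leading term c: no divisor's leading term divides it; move -c to the remainder.
  leading term 1: no divisor's leading term divides it; move 2 to the remainder.
  remainder b - c + 2 ≠ 0; add m_8 = b - c + 2 to the basis.

S(g_2,r): lcm = ab. S = b - 2.
  leading term b: subtract (1)·m_8 from b - 2 → c + 1
  leading term c: no divisor's leading term divides it; move c to the remainder.
  leading term 1: no divisor's leading term divides it; move 1 to the remainder.
  remainder c + 1 ≠ 0; add m_9 = c + 1 to the basis.

S(g_3,r): lcm = ac. S = 2a + 2c.
  leading term a: subtract (2)·r from 2a + 2c → 2c - 2
  leading term c: subtract (2)·m_9 from 2c - 2 → 1
  leading term 1: no divisor's leading term divides it; move 1 to the remainder.
  remainder 1 ≠ 0; add m_10 = 1 to the basis.

The other S-polynomials (S(g_1,g_2), S(g_1,g_3), S(g_1,g_4), S(g_1,g_5), S(g_1,g_6), S(g_2,g_3), S(g_2,g_4), S(g_2,g_5), S(g_2,g_6), S(g_3,g_4), S(g_3,g_5), S(g_3,g_6), S(g_4,g_5), S(g_4,g_6), S(g_4,r), S(g_5,g_6), S(g_5,r), S(g_6,r), S(g_1,m_8), S(g_2,m_8), S(g_3,m_8), S(g_4,m_8), S(g_5,m_8), S(g_6,m_8), S(r,m_8), S(g_1,m_9), S(g_2,m_9), S(g_3,m_9), S(g_4,m_9), S(g_5,m_9), S(g_6,m_9), S(r,m_9), S(m_8,m_9), S(g_1,m_10), S(g_2,m_10), S(g_3,m_10), S(g_4,m_10), S(g_5,m_10), S(g_6,m_10), S(r,m_10), S(m_8,m_10), S(m_9,m_10)) all reduce to 0 modulo the current basis, so we have a Gröbner basis.
Inter-reduce: drop elements whose leading term is divisible by another's, tail-reduce, and make monic.
Reduced Gröbner basis: {1}.
The reduced Gröbner basis of I + (p) is {1}: the ideal is the whole ring, so the enlarged system has no common solution — adjoining p is inconsistent.

Adjoining a + 1 makes the ideal the whole ring: the system is inconsistent.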